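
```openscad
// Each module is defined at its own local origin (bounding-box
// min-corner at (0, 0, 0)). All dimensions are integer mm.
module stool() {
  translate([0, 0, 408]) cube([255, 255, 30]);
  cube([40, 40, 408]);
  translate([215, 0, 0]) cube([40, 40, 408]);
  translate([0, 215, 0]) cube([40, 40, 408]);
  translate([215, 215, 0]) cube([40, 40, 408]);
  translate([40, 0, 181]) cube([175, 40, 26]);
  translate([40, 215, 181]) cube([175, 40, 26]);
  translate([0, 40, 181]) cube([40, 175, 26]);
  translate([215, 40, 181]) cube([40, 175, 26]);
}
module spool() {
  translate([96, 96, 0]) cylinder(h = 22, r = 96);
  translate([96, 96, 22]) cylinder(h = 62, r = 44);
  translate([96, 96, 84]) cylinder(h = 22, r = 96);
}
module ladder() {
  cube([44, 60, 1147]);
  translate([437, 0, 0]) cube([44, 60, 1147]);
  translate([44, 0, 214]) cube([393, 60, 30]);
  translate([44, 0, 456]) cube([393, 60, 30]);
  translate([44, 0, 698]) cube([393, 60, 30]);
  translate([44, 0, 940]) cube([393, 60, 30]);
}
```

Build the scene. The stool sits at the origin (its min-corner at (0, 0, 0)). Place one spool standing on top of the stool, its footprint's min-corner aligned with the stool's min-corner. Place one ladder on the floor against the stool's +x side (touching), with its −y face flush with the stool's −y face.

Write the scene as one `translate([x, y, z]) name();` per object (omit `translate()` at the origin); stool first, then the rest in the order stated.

stool();
translate([0, 0, 438]) spool();
translate([255, 0, 0]) ladder();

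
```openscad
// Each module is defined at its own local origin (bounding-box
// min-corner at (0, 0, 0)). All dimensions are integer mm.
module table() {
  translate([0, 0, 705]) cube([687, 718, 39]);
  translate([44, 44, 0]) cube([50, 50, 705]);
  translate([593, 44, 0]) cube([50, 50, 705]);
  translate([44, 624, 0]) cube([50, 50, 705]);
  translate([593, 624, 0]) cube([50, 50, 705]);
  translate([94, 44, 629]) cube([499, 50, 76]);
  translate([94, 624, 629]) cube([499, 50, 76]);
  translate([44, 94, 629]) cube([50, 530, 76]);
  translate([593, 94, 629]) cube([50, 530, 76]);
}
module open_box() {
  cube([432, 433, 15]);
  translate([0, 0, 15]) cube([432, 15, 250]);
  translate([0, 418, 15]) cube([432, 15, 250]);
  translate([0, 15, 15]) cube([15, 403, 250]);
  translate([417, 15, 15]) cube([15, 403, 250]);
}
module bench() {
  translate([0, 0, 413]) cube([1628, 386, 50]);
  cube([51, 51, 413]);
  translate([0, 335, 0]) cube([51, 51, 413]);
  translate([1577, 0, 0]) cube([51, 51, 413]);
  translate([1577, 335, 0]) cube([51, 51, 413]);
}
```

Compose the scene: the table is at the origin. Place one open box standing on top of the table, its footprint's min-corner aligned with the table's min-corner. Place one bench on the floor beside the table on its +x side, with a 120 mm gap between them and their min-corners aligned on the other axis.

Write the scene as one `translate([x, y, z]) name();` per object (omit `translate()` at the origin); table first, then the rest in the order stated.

table();
translate([0, 0, 744]) open_box();
translate([807, 0, 0]) bench();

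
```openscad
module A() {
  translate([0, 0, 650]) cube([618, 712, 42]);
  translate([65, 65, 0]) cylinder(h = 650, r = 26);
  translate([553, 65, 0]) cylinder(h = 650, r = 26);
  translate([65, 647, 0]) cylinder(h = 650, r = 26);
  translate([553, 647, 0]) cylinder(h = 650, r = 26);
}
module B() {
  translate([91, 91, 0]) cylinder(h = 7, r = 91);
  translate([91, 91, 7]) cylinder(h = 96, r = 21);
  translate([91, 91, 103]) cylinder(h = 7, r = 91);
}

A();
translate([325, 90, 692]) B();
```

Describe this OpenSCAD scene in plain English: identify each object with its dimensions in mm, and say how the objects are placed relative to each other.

A is a table: top 618 mm (x) × 712 mm (y), 42 mm thick, upper face at z = 692 mm, on four round legs of 52 mm diameter, each leg's bounding box inset 39 mm from the nearest pair of top edges, running from z = 0 to the bottom of the top.

B is a spool: two coaxial disc flanges of radius 91 mm and thickness 7 mm, joined by a core cylinder of radius 21 mm and height 96 mm. The lower flange rests on z = 0 and the three cylinders share a vertical axis.

The spool is on top of the table.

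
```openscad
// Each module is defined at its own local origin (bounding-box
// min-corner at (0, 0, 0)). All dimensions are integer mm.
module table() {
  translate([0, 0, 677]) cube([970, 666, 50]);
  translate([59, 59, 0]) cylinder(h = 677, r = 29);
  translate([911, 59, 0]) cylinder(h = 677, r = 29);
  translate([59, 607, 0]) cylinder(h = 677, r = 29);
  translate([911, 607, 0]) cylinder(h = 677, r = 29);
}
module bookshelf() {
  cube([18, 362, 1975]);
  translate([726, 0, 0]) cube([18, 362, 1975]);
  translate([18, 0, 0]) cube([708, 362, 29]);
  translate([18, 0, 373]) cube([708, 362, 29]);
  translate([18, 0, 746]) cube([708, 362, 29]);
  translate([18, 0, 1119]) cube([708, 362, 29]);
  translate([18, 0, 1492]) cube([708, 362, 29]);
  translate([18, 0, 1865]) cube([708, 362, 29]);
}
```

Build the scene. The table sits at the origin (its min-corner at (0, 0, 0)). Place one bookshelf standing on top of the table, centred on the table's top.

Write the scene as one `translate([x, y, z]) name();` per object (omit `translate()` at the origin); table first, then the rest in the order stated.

table();
translate([113, 152, 727]) bookshelf();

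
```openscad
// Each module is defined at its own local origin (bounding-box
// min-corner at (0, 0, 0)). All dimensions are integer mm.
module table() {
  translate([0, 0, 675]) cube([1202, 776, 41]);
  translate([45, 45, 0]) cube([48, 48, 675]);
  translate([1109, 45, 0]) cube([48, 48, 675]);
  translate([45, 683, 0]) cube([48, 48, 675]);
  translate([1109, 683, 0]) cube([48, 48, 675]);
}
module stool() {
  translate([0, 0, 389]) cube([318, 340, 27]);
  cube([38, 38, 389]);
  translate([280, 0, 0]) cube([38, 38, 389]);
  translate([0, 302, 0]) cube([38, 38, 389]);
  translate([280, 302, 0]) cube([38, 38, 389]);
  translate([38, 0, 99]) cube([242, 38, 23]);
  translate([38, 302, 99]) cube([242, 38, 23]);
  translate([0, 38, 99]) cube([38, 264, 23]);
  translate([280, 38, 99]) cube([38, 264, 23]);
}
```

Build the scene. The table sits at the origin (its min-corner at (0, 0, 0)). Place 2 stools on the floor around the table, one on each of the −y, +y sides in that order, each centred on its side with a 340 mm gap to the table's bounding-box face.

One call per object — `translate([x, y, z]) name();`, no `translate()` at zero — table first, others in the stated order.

table();
translate([442, -680, 0]) stool();
translate([442, 1116, 0]) stool();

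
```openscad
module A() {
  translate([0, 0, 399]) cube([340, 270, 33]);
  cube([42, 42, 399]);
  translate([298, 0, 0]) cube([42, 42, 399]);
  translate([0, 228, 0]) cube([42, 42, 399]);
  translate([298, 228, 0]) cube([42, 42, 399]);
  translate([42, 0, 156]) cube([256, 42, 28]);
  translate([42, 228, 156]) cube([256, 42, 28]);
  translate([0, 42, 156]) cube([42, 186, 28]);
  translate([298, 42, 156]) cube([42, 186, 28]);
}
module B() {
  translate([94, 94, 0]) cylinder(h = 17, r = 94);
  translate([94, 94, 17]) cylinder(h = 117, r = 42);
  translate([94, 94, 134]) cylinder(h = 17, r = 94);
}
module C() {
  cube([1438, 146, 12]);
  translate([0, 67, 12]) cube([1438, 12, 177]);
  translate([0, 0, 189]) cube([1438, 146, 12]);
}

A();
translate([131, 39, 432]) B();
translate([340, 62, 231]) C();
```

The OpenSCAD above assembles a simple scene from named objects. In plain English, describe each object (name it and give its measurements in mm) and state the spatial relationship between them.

A is a four-legged stool. The seat is a 340×270×33 mm slab whose top surface is at z = 432 mm; four square legs, each 42×42 mm in cross-section, run from the floor (z = 0) to the underside of the seat, each flush with a corner of the seat. Four stretchers, 42 mm wide and 28 mm tall, connect adjacent legs with their undersides at z = 156 mm, each running between the inner faces of the legs it joins and aligned with the legs' outer faces on the other axis.

B is a spool: two coaxial disc flanges of radius 94 mm and thickness 17 mm, joined by a core cylinder of radius 42 mm and height 117 mm. The lower flange rests on z = 0 and the three cylinders share a vertical axis.

C is an I-beam lying along x, 1438 mm long. Overall section height 201 mm. Two flanges 146 mm wide (y) and 12 mm thick, one on the floor and one at the top; a web 12 mm thick runs between them, centred on the flange width.

The spool is on top of the stool. The I-beam is beside the stool with their tops flush at z = 432.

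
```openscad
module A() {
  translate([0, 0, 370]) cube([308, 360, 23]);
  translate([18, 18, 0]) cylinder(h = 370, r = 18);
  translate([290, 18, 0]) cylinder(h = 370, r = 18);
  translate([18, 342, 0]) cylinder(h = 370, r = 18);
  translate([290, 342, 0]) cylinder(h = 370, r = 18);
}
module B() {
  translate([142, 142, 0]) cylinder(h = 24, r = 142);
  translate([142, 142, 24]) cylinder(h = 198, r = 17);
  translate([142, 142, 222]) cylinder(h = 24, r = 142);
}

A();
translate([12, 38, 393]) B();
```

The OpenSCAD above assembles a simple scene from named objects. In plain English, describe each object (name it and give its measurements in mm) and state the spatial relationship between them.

A is a four-legged stool. The seat is 308×360 mm, 23 mm thick, top at z = 393 mm. It stands on four round legs, each 36 mm in diameter, from z = 0 to the seat underside, each leg's axis is inset half a diameter from the nearest pair of seat edges (so the leg's bounding box is flush with the corner).

B is a spool: two coaxial disc flanges of radius 142 mm and thickness 24 mm, joined by a core cylinder of radius 17 mm and height 198 mm. The lower flange rests on z = 0 and the three cylinders share a vertical axis.

The spool is on top of the stool, centred.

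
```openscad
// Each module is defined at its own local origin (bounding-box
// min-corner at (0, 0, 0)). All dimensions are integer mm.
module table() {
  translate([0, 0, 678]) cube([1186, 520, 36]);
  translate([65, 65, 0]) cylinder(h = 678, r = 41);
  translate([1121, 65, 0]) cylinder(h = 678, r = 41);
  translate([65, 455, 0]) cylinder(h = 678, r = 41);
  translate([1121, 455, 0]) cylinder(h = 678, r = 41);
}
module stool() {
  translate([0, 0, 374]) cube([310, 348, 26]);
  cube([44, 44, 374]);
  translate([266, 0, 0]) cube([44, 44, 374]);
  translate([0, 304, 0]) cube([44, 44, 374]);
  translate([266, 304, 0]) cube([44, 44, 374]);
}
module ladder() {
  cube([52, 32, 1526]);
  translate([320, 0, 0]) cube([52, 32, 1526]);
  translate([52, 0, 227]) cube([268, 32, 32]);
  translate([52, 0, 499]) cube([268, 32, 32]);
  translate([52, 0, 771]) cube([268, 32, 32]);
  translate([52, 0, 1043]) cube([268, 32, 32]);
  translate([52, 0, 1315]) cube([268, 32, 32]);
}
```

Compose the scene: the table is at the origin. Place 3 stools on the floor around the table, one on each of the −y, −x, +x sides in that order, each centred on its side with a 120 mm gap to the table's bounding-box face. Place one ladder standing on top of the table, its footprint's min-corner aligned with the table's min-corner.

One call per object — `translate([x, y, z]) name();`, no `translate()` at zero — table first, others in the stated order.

table();
translate([438, -468, 0]) stool();
translate([-430, 86, 0]) stool();
translate([1306, 86, 0]) stool();
translate([0, 0, 714]) ladder();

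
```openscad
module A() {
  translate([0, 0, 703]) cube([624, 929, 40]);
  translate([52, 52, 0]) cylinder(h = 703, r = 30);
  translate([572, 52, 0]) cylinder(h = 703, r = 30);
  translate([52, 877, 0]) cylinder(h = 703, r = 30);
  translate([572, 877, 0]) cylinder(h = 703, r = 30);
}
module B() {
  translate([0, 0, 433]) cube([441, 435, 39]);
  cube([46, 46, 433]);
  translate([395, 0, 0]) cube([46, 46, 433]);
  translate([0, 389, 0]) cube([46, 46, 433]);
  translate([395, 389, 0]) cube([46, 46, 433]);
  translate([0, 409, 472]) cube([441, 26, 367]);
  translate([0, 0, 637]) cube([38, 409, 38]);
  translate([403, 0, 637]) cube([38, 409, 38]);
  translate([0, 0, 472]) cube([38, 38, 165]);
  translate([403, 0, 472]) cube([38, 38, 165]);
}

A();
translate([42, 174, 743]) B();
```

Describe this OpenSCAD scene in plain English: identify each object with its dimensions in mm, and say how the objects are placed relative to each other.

A is a table: top 624 mm (x) × 929 mm (y), 40 mm thick, upper face at z = 743 mm, on four round legs of 60 mm diameter, each leg's bounding box inset 22 mm from the nearest pair of top edges, running from z = 0 to the bottom of the top.

B is a chair. The seat is a 441×435×39 mm slab with its top at z = 472 mm, on four 46×46 mm corner legs (flush with the seat edges, standing on z = 0). A flat backrest 26 mm thick, 367 mm tall, spans the full seat width and rises from the seat top along its +y edge, rear face flush with the rear of the seat. Two armrests of 38×38 mm section run along each side from the seat's front edge to the front of the backrest, top faces 203 mm above the seat top and outer faces flush with the seat's x-edges; a 38×38 mm post under the front of each armrest stands on the seat at the front corner.

The chair is on top of the table.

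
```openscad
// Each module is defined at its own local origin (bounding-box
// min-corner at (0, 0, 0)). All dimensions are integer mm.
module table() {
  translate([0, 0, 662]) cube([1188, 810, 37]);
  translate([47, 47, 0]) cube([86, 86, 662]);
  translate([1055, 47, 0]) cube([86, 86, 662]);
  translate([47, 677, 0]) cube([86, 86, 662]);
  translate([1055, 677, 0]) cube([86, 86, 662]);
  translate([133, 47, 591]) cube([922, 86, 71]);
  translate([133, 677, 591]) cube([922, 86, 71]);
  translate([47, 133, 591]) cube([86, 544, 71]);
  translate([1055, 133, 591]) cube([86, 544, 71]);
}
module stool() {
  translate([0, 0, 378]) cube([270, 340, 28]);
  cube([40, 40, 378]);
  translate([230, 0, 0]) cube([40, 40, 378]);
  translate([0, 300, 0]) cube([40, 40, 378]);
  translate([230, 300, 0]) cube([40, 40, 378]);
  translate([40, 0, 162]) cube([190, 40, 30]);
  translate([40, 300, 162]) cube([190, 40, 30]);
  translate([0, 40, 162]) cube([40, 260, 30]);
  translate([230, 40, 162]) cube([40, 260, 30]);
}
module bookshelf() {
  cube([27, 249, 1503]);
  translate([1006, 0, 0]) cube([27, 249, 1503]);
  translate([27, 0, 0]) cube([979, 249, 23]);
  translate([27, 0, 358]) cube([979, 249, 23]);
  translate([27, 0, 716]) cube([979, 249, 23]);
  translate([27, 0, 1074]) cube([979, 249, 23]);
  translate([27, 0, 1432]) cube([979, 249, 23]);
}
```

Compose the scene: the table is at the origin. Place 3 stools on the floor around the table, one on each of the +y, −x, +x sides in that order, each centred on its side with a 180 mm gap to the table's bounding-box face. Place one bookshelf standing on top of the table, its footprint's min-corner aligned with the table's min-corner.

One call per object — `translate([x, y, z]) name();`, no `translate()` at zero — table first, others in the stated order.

table();
translate([459, 990, 0]) stool();
translate([-450, 235, 0]) stool();
translate([1368, 235, 0]) stool();
translate([0, 0, 699]) bookshelf();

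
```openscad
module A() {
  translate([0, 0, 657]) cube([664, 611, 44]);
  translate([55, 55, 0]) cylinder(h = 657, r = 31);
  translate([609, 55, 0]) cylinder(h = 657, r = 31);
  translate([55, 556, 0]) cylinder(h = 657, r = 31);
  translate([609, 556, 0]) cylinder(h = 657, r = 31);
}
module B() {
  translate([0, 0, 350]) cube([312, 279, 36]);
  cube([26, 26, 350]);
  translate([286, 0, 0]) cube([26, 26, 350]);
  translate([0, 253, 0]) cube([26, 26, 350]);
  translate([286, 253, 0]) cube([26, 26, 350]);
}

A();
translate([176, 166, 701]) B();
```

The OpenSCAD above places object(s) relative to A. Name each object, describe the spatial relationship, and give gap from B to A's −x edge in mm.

The stool's min-x is at 176; the table's min-x is 0; gap = 176 mm.

A is a table. B is a stool. The stool is on top of the table, centred. The gap from the stool to the table's −x edge is 176 mm.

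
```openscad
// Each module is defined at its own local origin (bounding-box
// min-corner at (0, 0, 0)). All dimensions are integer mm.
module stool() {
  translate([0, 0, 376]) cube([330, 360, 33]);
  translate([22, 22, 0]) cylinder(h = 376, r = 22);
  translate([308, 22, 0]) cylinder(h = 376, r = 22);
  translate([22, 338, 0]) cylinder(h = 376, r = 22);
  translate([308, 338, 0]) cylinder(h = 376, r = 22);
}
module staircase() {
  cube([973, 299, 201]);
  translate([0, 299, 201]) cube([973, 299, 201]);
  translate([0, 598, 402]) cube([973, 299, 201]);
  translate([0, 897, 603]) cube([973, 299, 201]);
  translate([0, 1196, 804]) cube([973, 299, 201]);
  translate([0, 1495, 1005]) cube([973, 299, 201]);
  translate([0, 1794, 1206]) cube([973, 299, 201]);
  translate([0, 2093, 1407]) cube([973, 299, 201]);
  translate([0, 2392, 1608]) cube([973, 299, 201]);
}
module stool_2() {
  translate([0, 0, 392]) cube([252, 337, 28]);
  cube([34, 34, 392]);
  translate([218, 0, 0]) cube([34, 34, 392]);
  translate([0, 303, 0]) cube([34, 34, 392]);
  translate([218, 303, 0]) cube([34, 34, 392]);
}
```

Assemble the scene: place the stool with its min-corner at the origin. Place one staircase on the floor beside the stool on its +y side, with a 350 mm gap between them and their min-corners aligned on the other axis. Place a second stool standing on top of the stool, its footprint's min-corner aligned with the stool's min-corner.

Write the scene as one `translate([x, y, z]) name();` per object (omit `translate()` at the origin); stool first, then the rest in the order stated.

stool();
translate([0, 710, 0]) staircase();
translate([0, 0, 409]) stool_2();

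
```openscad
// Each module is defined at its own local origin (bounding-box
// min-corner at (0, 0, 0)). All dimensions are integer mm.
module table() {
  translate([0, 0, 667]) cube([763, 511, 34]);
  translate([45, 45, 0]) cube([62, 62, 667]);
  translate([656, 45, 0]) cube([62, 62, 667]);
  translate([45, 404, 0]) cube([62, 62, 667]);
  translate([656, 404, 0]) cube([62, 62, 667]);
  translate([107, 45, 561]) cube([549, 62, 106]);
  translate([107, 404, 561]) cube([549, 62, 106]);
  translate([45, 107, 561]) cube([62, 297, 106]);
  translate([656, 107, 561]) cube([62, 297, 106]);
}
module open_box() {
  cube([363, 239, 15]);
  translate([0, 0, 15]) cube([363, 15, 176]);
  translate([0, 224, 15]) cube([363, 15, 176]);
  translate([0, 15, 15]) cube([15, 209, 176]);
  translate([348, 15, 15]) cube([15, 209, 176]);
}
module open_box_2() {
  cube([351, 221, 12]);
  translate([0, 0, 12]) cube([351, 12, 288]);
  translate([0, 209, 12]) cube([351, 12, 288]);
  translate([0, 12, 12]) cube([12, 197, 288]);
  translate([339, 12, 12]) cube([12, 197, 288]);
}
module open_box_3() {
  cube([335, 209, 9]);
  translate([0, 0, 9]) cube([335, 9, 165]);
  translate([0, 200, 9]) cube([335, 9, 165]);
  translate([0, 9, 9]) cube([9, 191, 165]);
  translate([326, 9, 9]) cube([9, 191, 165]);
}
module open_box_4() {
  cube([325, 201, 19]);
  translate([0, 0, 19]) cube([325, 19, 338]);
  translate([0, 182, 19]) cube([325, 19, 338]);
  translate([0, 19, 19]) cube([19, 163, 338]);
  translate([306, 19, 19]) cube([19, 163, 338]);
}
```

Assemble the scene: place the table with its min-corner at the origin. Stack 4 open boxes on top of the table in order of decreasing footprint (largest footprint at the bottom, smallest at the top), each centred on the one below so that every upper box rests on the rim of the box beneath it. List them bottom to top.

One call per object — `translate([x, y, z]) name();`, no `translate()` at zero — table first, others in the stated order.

table();
translate([200, 136, 701]) open_box();
translate([206, 145, 892]) open_box_2();
translate([214, 151, 1192]) open_box_3();
translate([219, 155, 1366]) open_box_4();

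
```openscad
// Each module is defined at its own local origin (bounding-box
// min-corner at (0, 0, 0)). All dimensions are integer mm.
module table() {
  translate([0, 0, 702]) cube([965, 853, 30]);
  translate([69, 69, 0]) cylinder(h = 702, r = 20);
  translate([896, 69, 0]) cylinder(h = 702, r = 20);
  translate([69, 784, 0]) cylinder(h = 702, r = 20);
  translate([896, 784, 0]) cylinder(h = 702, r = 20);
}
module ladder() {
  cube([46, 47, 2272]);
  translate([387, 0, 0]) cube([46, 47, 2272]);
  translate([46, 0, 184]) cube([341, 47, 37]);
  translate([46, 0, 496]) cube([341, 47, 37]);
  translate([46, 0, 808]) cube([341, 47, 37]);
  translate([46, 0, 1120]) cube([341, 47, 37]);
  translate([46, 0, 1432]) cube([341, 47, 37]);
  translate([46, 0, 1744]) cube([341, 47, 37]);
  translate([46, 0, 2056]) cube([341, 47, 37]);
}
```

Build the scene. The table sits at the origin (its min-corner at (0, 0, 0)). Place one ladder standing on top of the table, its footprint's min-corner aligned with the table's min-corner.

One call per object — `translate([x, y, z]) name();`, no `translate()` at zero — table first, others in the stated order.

table();
translate([0, 0, 732]) ladder();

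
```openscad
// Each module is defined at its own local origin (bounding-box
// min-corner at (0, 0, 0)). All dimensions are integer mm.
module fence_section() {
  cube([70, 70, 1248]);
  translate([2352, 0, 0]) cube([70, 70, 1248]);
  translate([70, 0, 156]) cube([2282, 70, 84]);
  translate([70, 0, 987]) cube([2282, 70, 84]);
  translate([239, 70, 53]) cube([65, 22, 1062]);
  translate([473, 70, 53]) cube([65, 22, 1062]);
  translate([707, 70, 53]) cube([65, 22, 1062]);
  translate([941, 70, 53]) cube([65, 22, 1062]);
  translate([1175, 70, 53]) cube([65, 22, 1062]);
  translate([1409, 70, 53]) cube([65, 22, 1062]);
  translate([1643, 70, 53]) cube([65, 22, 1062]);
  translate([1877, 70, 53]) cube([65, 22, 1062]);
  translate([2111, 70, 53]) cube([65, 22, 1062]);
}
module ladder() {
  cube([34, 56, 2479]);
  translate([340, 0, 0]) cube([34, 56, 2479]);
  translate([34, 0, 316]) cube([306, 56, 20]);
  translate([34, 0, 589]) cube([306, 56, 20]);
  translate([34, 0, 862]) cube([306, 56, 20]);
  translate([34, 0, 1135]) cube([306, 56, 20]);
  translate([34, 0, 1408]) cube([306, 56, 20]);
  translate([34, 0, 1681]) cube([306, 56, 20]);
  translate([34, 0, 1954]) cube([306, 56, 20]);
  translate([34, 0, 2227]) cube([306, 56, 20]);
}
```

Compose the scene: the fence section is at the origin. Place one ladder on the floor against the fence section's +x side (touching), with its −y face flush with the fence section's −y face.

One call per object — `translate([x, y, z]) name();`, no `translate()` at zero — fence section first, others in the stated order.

fence_section();
translate([2422, 0, 0]) ladder();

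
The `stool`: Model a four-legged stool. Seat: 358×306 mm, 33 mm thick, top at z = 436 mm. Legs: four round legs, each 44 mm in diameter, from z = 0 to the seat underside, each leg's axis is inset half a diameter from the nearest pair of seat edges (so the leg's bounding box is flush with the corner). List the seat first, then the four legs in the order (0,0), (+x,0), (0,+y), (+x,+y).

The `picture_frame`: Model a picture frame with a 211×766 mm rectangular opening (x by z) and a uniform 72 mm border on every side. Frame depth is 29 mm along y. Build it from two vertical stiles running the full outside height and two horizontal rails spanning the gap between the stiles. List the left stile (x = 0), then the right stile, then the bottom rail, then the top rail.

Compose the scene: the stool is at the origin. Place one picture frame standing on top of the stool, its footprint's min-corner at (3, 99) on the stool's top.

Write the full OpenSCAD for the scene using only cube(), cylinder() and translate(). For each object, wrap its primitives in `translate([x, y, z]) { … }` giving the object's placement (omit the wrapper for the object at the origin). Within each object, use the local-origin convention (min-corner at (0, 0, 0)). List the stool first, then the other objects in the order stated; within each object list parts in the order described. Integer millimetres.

translate([0, 0, 403]) cube([358, 306, 33]);
translate([22, 22, 0]) cylinder(h = 403, r = 22);
translate([336, 22, 0]) cylinder(h = 403, r = 22);
translate([22, 284, 0]) cylinder(h = 403, r = 22);
translate([336, 284, 0]) cylinder(h = 403, r = 22);
translate([3, 99, 436]) {
  cube([72, 29, 910]);
  translate([283, 0, 0]) cube([72, 29, 910]);
  translate([72, 0, 0]) cube([211, 29, 72]);
  translate([72, 0, 838]) cube([211, 29, 72]);
}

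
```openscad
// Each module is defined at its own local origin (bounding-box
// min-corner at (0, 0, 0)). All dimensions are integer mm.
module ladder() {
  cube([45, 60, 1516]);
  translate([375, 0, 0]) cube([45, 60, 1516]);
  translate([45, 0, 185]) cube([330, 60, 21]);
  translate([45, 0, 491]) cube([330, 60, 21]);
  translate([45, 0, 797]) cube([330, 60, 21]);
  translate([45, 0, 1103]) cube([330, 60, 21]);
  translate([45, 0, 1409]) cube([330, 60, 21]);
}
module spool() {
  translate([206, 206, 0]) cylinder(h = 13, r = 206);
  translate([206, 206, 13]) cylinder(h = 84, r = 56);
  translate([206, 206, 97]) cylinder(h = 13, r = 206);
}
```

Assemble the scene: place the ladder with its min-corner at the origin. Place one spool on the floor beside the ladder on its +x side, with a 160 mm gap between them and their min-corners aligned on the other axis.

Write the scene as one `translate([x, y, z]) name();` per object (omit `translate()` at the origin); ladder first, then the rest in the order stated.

ladder();
translate([580, 0, 0]) spool();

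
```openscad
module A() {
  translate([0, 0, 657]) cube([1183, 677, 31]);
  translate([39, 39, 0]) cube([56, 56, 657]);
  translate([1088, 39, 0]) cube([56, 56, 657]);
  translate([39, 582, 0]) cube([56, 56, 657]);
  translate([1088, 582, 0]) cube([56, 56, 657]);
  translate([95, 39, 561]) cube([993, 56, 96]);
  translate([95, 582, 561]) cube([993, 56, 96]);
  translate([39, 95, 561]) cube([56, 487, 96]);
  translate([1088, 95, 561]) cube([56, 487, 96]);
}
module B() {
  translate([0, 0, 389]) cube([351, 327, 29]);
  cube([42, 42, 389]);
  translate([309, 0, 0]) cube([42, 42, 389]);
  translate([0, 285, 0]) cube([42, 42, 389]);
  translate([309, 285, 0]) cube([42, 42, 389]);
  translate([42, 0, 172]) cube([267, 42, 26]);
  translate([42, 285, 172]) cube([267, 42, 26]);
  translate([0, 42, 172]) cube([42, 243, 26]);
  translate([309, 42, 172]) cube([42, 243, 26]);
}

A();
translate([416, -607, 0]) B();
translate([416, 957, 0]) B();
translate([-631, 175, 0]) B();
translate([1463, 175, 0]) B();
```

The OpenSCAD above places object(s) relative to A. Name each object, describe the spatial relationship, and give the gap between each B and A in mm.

A is a table. B is a stool. Four stools sit around the table at the −y, +y, −x, +x sides. The gap between each stool and the table is 280 mm.

Each stool's nearest face is 280 mm from the table's bounding box.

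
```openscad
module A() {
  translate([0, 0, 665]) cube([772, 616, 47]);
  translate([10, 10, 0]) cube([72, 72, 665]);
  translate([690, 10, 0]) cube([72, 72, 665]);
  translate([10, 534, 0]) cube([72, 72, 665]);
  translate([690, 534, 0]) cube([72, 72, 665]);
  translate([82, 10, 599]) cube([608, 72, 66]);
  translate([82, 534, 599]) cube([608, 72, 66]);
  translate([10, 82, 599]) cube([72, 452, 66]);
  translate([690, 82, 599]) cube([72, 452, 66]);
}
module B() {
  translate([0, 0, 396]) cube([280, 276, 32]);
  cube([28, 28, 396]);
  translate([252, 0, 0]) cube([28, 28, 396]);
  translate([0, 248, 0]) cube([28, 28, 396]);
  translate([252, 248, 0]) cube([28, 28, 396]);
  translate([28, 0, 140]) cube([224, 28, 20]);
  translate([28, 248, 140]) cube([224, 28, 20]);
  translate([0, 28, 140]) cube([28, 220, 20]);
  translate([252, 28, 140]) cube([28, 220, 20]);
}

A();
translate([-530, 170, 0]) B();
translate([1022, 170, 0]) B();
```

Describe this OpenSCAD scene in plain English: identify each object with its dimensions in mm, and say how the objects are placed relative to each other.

A is a table with a 772×616 mm rectangular top, 47 mm thick, top surface at z = 712 mm, supported by four 72×72 mm square legs, each inset 10 mm from the nearest pair of top edges, running from the floor. Four apron rails, 72 mm thick and 66 mm tall, run between adjacent legs with their top edges flush with the underside of the top and their outer faces flush with the legs' outer faces.

B is a four-legged stool. The seat is a 280×276×32 mm slab whose top surface is at z = 428 mm; four square legs, each 28×28 mm in cross-section, run from the floor (z = 0) to the underside of the seat, each flush with a corner of the seat. Four stretchers, 28 mm wide and 20 mm tall, connect adjacent legs with their undersides at z = 140 mm, each running between the inner faces of the legs it joins and aligned with the legs' outer faces on the other axis.

Two stools sit around the table at the −x, +x sides.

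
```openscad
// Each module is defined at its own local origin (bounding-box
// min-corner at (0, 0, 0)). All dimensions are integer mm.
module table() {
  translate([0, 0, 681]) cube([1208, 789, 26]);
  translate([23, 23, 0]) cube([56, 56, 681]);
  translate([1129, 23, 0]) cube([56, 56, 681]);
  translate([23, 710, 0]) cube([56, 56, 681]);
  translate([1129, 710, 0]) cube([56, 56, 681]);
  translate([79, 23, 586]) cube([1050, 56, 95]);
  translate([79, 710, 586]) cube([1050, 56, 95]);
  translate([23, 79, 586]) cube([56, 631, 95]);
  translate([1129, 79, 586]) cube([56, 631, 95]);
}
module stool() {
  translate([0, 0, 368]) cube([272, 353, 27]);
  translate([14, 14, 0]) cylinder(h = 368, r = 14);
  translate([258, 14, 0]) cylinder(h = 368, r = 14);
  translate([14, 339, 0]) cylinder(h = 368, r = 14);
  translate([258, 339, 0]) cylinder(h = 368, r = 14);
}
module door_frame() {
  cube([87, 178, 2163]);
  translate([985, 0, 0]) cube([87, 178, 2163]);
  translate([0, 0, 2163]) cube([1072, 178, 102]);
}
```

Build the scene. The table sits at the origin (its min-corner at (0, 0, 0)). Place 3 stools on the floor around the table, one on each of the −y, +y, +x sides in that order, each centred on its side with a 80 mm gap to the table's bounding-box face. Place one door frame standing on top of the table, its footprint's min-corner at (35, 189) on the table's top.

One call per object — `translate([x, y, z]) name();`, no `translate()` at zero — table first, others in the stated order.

table();
translate([468, -433, 0]) stool();
translate([468, 869, 0]) stool();
translate([1288, 218, 0]) stool();
translate([35, 189, 707]) door_frame();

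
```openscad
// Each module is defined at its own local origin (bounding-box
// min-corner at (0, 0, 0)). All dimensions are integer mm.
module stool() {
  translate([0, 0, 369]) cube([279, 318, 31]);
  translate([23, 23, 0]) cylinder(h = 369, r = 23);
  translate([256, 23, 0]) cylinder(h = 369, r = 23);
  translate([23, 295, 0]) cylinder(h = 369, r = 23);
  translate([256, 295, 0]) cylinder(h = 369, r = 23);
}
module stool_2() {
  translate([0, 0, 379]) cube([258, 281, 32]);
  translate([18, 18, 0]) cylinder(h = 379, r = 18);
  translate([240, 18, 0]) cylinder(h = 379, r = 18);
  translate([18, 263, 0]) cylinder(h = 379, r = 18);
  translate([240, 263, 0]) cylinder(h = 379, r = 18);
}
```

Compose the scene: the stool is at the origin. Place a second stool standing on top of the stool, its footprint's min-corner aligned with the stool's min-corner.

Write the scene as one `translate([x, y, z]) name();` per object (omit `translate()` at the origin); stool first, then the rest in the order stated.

stool();
translate([0, 0, 400]) stool_2();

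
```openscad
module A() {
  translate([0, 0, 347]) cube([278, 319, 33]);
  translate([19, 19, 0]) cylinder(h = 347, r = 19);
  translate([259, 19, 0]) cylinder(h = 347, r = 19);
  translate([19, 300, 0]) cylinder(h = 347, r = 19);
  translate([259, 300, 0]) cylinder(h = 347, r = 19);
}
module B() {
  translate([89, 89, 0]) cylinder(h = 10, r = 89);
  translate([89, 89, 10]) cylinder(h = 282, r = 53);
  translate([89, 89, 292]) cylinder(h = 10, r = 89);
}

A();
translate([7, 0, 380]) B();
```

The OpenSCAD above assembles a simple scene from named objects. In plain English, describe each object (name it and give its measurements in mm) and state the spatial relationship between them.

A is a four-legged stool. The seat is a 278×319×33 mm slab whose top surface is at z = 380 mm; four round legs, each 38 mm in diameter, run from the floor (z = 0) to the underside of the seat, each leg's axis is inset half a diameter from the nearest pair of seat edges (so the leg's bounding box is flush with the corner).

B is a spool: two coaxial disc flanges of radius 89 mm and thickness 10 mm, joined by a core cylinder of radius 53 mm and height 282 mm. The lower flange rests on z = 0 and the three cylinders share a vertical axis.

The spool is on top of the stool.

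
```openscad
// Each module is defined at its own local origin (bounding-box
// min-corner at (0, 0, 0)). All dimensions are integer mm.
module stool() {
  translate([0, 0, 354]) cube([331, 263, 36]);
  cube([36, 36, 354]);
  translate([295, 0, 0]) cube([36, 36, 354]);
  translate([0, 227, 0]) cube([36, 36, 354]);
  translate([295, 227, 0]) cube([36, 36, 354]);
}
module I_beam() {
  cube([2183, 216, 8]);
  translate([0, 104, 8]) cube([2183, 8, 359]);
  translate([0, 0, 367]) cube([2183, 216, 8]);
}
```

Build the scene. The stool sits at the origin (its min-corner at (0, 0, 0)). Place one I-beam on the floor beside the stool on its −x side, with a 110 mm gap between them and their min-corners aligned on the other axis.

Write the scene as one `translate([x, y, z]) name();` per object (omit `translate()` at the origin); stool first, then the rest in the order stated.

stool();
translate([-2293, 0, 0]) I_beam();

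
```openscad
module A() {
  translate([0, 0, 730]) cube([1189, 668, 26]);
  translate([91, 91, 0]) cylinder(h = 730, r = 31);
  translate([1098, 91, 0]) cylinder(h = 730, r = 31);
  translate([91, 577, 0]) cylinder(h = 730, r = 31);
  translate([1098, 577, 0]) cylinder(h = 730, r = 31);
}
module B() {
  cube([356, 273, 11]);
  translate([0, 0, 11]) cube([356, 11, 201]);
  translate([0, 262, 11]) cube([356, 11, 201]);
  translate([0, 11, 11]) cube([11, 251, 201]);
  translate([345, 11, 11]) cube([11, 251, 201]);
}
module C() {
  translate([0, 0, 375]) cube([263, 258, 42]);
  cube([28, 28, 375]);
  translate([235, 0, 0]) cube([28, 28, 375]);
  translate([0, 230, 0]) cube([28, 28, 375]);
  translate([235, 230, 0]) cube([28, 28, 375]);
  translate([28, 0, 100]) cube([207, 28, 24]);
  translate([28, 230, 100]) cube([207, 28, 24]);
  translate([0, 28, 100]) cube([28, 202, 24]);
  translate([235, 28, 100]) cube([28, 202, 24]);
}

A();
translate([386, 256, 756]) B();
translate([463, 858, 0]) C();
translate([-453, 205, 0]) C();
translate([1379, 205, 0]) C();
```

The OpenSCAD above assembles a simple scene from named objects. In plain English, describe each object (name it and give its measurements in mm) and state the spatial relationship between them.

A is a table: top 1189 mm (x) × 668 mm (y), 26 mm thick, upper face at z = 756 mm, on four round legs of 62 mm diameter, each leg's bounding box inset 60 mm from the nearest pair of top edges, running from z = 0 to the bottom of the top.

B is an open storage box with external size 356×273×212 mm and wall thickness 11 mm (the base is also 11 mm thick). The base covers the whole footprint; the four walls stand on the base, with the y-facing walls full-width and the x-facing walls fitting between their inner faces.

C is a simple wooden stool: a rectangular seat 263 mm (x) by 258 mm (y), 42 mm thick, top face at z = 417 mm, on four square legs, each 28×28 mm in cross-section. The legs rest on z = 0, each flush with a corner of the seat. Four stretchers, 28 mm wide and 24 mm tall, connect adjacent legs with their undersides at z = 100 mm, each running between the inner faces of the legs it joins and aligned with the legs' outer faces on the other axis.

The open box is on top of the table. Three stools sit around the table at the +y, −x, +x sides.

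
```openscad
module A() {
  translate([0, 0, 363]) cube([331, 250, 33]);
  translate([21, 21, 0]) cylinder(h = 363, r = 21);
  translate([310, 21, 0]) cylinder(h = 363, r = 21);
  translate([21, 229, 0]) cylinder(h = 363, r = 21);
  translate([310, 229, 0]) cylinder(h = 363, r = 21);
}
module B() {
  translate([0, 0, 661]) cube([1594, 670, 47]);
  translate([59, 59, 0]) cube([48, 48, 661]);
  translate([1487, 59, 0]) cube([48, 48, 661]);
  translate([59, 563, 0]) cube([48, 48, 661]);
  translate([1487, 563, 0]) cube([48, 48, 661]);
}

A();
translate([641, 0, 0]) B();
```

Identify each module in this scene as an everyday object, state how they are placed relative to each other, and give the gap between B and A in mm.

A is a stool. B is a table. The table is on the floor beside the stool on its +x side. The gap between the table and the stool is 310 mm.

The table's nearest face is 310 mm from the stool's +x face.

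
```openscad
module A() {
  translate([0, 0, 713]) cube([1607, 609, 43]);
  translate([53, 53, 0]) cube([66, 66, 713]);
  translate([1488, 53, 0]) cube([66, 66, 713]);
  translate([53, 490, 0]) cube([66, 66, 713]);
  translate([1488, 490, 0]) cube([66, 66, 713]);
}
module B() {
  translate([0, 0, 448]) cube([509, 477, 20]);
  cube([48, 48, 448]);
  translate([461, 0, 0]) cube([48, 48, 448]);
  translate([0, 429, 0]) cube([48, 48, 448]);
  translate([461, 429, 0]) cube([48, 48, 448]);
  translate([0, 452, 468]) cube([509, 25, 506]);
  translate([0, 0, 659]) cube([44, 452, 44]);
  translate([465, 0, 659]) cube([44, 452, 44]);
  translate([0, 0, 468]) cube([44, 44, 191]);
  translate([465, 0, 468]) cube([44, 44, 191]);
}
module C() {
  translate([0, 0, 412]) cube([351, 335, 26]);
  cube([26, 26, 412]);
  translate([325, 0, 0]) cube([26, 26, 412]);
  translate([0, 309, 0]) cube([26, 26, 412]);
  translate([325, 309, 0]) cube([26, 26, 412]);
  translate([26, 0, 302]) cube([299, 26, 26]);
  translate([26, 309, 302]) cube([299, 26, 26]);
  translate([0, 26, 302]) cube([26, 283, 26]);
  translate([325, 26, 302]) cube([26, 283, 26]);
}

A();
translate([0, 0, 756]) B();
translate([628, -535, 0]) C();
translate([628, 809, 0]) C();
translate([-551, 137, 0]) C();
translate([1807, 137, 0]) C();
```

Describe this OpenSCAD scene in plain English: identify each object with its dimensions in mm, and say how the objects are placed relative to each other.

A is a rectangular dining table. The top is 1607×609×43 mm with its upper surface at z = 756 mm. It stands on four 66×66 mm square legs, each inset 53 mm from the nearest pair of top edges, running from the floor to the underside of the top.

B is a chair: 509×477 mm seat, 20 mm thick, top at z = 468 mm, on four 48 mm square corner legs flush with the seat edges. A 25 mm thick backrest slab spans the full seat width, extending 506 mm above the seat top, its back face flush with the seat's +y edge. Two armrests of 44×44 mm section run along each side from the seat's front edge to the front of the backrest, top faces 235 mm above the seat top and outer faces flush with the seat's x-edges; a 44×44 mm post under the front of each armrest stands on the seat at the front corner.

C is a simple wooden stool: a rectangular seat 351 mm (x) by 335 mm (y), 26 mm thick, top face at z = 438 mm, on four square legs, each 26×26 mm in cross-section. The legs rest on z = 0, each flush with a corner of the seat. Four stretchers, 26 mm wide and 26 mm tall, connect adjacent legs with their undersides at z = 302 mm, each running between the inner faces of the legs it joins and aligned with the legs' outer faces on the other axis.

The chair is on top of the table. Four stools sit around the table at the −y, +y, −x, +x sides.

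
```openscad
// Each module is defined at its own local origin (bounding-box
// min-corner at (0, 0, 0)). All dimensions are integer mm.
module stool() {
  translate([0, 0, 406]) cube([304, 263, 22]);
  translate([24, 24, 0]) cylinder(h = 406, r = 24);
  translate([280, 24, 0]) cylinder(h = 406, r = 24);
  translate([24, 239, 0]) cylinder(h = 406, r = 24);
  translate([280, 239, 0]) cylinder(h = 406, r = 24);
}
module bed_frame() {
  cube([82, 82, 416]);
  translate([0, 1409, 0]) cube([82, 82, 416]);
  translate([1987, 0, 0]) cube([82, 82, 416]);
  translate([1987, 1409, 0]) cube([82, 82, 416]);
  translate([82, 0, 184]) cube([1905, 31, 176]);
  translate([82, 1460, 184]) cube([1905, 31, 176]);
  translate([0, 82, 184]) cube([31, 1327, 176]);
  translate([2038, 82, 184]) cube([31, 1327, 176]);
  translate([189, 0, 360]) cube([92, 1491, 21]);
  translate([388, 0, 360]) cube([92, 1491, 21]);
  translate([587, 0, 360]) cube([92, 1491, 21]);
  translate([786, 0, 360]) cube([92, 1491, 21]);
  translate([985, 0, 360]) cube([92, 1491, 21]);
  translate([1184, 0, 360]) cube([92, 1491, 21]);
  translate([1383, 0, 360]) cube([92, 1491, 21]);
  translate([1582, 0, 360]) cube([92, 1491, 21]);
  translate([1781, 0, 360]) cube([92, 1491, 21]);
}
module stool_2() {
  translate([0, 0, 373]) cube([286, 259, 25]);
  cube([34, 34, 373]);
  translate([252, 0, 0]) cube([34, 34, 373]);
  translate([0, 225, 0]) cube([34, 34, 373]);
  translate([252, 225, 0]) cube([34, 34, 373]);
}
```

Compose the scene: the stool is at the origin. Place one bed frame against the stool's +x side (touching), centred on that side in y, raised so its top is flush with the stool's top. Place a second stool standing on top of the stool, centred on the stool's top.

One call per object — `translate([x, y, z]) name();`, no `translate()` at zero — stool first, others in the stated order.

stool();
translate([304, -614, 12]) bed_frame();
translate([9, 2, 428]) stool_2();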